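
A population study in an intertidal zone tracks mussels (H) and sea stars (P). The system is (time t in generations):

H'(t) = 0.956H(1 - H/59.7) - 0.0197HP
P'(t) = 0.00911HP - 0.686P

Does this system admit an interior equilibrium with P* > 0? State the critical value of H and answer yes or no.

Threshold H = 75.3; K < 75.3, so no, the predator goes extinct.

The predator equation gives dP/dt > 0 only when H > 0.686/0.00911 = 75.3.
Without the predator, H → K = 59.7. Since 59.7 < 75.3, the predator cannot invade.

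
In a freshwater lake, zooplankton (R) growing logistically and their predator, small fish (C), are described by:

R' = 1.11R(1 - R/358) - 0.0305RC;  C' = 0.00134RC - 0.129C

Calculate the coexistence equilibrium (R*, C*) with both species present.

From dC/dt = 0 with C > 0: 0.00134R* = 0.129, so R* = 96.3.
Substitute into dR/dt = 0: 1.11(1 - 96.3/358) = 0.0305C*.
The bracket is 0.731, giving C* = 0.812/0.0305 = 26.6.

R* ≈ 96.3, C* ≈ 26.6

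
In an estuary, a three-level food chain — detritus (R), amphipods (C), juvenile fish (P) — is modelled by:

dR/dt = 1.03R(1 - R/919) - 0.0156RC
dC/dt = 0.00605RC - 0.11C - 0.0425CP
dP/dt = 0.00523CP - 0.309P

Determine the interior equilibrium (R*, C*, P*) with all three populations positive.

From dP/dt = 0: 0.00523C* = 0.309, so C* = 59.1.
From dR/dt = 0: 1.03(1 - R*/919) = 0.0156·59.1, giving R* = 919·(1 - 0.895) = 96.6.
From dC/dt = 0: 0.00605·96.6 - 0.11 = 0.0425P*, so P* = 0.475/0.0425 = 11.2.

R* ≈ 96.6, C* ≈ 59.1, P* ≈ 11.2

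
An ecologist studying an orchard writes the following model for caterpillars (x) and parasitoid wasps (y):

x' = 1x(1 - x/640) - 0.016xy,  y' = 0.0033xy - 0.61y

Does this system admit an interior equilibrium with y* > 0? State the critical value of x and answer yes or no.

The predator equation gives dy/dt > 0 only when x > 0.61/0.0033 = 185.
Without the predator, x → K = 640. Since 640 > 185, the predator can invade and persist.

Threshold x = 185; K > 185, so yes, the predator persists.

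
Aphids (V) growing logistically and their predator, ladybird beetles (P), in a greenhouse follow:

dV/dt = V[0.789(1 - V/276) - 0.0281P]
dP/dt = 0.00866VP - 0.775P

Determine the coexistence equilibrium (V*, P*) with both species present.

V* ≈ 89.5, P* ≈ 19

From dP/dt = 0 with P > 0: 0.00866V* = 0.775, so V* = 89.5.
Substitute into dV/dt = 0: 0.789(1 - 89.5/276) = 0.0281P*.
The bracket is 0.676, giving P* = 0.533/0.0281 = 19.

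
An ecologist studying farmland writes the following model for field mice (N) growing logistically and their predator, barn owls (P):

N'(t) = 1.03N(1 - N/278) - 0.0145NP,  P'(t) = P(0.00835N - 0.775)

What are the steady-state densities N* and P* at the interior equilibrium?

From dP/dt = 0 with P > 0: 0.00835N* = 0.775, so N* = 92.8.
Substitute into dN/dt = 0: 1.03(1 - 92.8/278) = 0.0145P*.
The bracket is 0.666, giving P* = 0.686/0.0145 = 47.3.

N* ≈ 92.8, P* ≈ 47.3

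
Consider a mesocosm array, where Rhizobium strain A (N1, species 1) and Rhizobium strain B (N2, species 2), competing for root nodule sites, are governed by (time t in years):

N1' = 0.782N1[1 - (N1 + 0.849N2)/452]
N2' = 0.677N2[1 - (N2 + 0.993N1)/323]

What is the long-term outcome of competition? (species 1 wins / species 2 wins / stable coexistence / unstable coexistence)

species 1 excludes species 2

Compare the nullcline intercepts: K1/α12 = 452/0.849 = 532 > K2 = 323; K2/α21 = 323/0.993 = 325 < K1 = 452.
Since the inequalities point opposite ways, species 1 can invade but species 2 cannot.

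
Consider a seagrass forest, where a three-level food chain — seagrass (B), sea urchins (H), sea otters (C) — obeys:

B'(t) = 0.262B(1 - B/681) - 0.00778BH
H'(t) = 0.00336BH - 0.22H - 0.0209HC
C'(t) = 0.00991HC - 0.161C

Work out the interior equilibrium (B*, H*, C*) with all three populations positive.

B* ≈ 352, H* ≈ 16.2, C* ≈ 46.1

From dC/dt = 0: 0.00991H* = 0.161, so H* = 16.2.
From dB/dt = 0: 0.262(1 - B*/681) = 0.00778·16.2, giving B* = 681·(1 - 0.482) = 352.
From dH/dt = 0: 0.00336·352 - 0.22 = 0.0209C*, so C* = 0.964/0.0209 = 46.1.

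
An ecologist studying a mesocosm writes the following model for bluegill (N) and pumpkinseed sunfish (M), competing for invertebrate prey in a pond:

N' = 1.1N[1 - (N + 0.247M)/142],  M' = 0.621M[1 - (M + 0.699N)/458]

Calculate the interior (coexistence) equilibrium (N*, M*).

N* ≈ 34.9, M* ≈ 434

Setting both brackets to zero gives the nullclines N + 0.247M = 142 and 0.699N + M = 458.
Substituting M = 458 - 0.699N into the first: N(1 - 0.247·0.699) = 142 - 0.247·458.
So N* = 28.9/0.827 = 34.9, and then M* = 458 - 0.699·34.9 = 434.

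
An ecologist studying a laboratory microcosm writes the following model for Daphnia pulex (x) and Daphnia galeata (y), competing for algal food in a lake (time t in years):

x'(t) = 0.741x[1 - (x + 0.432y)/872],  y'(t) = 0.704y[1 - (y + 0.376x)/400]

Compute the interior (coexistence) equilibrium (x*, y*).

Setting both brackets to zero gives the nullclines x + 0.432y = 872 and 0.376x + y = 400.
Substituting y = 400 - 0.376x into the first: x(1 - 0.432·0.376) = 872 - 0.432·400.
So x* = 699/0.838 = 835, and then y* = 400 - 0.376·835 = 86.1.

x* ≈ 835, y* ≈ 86.1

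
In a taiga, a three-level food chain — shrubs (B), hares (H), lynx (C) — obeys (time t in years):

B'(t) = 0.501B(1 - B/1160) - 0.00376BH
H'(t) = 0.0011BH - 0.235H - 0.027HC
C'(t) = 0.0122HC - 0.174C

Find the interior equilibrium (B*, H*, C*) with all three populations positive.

B* ≈ 1040, H* ≈ 14.3, C* ≈ 33.5

From dC/dt = 0: 0.0122H* = 0.174, so H* = 14.3.
From dB/dt = 0: 0.501(1 - B*/1160) = 0.00376·14.3, giving B* = 1160·(1 - 0.107) = 1040.
From dH/dt = 0: 0.0011·1040 - 0.235 = 0.027C*, so C* = 0.904/0.027 = 33.5.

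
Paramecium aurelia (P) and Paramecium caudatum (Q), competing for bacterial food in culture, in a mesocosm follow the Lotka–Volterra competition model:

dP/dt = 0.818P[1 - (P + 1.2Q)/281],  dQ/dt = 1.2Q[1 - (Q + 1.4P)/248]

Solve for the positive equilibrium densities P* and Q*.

Setting both brackets to zero gives the nullclines P + 1.2Q = 281 and 1.4P + Q = 248.
Substituting Q = 248 - 1.4P into the first: P(1 - 1.2·1.4) = 281 - 1.2·248.
So P* = -16.6/-0.68 = 24.4, and then Q* = 248 - 1.4·24.4 = 214.

P* ≈ 24.4, Q* ≈ 214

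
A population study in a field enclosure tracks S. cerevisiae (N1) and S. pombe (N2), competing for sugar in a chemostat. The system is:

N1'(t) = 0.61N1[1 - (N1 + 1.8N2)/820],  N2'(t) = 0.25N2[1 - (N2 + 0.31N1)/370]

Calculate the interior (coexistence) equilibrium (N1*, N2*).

Setting both brackets to zero gives the nullclines N1 + 1.8N2 = 820 and 0.31N1 + N2 = 370.
Substituting N2 = 370 - 0.31N1 into the first: N1(1 - 1.8·0.31) = 820 - 1.8·370.
So N1* = 154/0.442 = 348, and then N2* = 370 - 0.31·348 = 262.

N1* ≈ 348, N2* ≈ 262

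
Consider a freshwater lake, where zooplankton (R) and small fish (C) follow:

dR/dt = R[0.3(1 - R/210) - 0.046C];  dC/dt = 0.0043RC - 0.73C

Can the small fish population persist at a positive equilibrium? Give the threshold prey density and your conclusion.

The predator equation gives dC/dt > 0 only when R > 0.73/0.0043 = 170.
Without the predator, R → K = 210. Since 210 > 170, the predator can invade and persist.

Threshold R = 170; K > 170, so yes, the predator persists.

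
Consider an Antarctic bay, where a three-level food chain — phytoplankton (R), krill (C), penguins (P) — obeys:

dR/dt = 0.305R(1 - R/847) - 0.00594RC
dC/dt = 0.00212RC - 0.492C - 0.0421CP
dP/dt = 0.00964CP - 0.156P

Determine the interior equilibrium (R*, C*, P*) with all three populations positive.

From dP/dt = 0: 0.00964C* = 0.156, so C* = 16.2.
From dR/dt = 0: 0.305(1 - R*/847) = 0.00594·16.2, giving R* = 847·(1 - 0.315) = 580.
From dC/dt = 0: 0.00212·580 - 0.492 = 0.0421P*, so P* = 0.738/0.0421 = 17.5.

R* ≈ 580, C* ≈ 16.2, P* ≈ 17.5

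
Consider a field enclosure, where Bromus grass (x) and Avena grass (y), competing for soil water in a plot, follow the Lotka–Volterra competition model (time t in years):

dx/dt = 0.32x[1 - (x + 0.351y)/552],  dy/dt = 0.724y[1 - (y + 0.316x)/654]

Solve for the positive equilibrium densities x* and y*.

Setting both brackets to zero gives the nullclines x + 0.351y = 552 and 0.316x + y = 654.
Substituting y = 654 - 0.316x into the first: x(1 - 0.351·0.316) = 552 - 0.351·654.
So x* = 322/0.889 = 363, and then y* = 654 - 0.316·363 = 539.

x* ≈ 363, y* ≈ 539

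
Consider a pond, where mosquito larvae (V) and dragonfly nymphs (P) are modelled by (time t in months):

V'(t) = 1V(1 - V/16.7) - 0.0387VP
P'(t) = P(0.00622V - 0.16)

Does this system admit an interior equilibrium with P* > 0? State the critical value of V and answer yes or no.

Threshold V = 25.7; K < 25.7, so no, the predator goes extinct.

The predator equation gives dP/dt > 0 only when V > 0.16/0.00622 = 25.7.
Without the predator, V → K = 16.7. Since 16.7 < 25.7, the predator cannot invade.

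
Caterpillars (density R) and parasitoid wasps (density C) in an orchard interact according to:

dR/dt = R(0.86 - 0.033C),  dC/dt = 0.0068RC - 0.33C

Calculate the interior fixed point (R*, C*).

R* ≈ 48.5, C* ≈ 26.1

Set dC/dt = 0 with C > 0: 0.0068R - 0.33 = 0, so R* = 0.33/0.0068 = 48.5.
Set dR/dt = 0 with R > 0: 0.86 - 0.033C = 0, so C* = 0.86/0.033 = 26.1.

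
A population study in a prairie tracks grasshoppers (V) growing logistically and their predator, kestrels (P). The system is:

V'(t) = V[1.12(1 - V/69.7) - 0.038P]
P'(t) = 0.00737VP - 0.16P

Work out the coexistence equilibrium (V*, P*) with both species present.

From dP/dt = 0 with P > 0: 0.00737V* = 0.16, so V* = 21.7.
Substitute into dV/dt = 0: 1.12(1 - 21.7/69.7) = 0.038P*.
The bracket is 0.689, giving P* = 0.771/0.038 = 20.3.

V* ≈ 21.7, P* ≈ 20.3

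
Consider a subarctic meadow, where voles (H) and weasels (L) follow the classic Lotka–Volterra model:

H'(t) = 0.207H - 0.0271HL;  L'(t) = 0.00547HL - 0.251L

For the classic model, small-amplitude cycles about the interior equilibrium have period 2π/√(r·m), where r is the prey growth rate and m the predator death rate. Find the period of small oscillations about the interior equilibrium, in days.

Here r = 0.207 and m = 0.251, so r·m = 0.052.
ω = √0.052 = 0.228 per day, hence T = 2π/ω ≈ 27.6 days.

T ≈ 27.6 days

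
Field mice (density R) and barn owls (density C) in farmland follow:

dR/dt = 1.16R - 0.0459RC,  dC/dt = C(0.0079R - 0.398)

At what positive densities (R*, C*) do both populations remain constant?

Set dC/dt = 0 with C > 0: 0.0079R - 0.398 = 0, so R* = 0.398/0.0079 = 50.4.
Set dR/dt = 0 with R > 0: 1.16 - 0.0459C = 0, so C* = 1.16/0.0459 = 25.3.

R* ≈ 50.4, C* ≈ 25.3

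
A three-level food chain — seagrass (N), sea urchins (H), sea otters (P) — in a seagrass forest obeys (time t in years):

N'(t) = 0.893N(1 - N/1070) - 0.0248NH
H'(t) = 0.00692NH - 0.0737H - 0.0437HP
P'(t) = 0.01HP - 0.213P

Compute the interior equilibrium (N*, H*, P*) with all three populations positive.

From dP/dt = 0: 0.01H* = 0.213, so H* = 21.3.
From dN/dt = 0: 0.893(1 - N*/1070) = 0.0248·21.3, giving N* = 1070·(1 - 0.592) = 437.
From dH/dt = 0: 0.00692·437 - 0.0737 = 0.0437P*, so P* = 2.95/0.0437 = 67.5.

N* ≈ 437, H* ≈ 21.3, P* ≈ 67.5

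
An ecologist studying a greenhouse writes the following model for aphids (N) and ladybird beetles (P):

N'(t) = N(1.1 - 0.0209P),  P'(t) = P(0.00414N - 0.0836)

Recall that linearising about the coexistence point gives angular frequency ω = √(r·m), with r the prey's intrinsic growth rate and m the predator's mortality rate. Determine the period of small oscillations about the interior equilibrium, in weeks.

T ≈ 20.7 weeks

Here r = 1.1 and m = 0.0836, so r·m = 0.092.
ω = √0.092 = 0.303 per week, hence T = 2π/ω ≈ 20.7 weeks.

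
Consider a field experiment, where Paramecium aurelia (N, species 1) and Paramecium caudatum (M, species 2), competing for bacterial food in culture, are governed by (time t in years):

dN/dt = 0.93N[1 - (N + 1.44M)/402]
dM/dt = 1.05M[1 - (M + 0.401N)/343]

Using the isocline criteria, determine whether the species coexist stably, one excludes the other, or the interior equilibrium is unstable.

species 2 excludes species 1

Compare the nullcline intercepts: K1/α12 = 402/1.44 = 279 < K2 = 343; K2/α21 = 343/0.401 = 855 > K1 = 402.
Since the inequalities point opposite ways, species 2 can invade but species 1 cannot.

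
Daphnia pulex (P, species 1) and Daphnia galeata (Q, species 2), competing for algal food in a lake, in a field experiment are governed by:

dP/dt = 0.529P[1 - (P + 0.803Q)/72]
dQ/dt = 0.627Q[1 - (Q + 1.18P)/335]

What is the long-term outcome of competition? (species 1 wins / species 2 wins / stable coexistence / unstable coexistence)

Compare the nullcline intercepts: K1/α12 = 72/0.803 = 89.7 < K2 = 335; K2/α21 = 335/1.18 = 284 > K1 = 72.
Since the inequalities point opposite ways, species 2 can invade but species 1 cannot.

species 2 excludes species 1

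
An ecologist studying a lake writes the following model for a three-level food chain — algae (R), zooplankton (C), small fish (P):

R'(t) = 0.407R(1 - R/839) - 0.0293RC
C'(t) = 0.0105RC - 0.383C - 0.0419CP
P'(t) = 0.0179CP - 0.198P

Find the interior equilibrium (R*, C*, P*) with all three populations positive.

R* ≈ 171, C* ≈ 11.1, P* ≈ 33.7

From dP/dt = 0: 0.0179C* = 0.198, so C* = 11.1.
From dR/dt = 0: 0.407(1 - R*/839) = 0.0293·11.1, giving R* = 839·(1 - 0.796) = 171.
From dC/dt = 0: 0.0105·171 - 0.383 = 0.0419P*, so P* = 1.41/0.0419 = 33.7.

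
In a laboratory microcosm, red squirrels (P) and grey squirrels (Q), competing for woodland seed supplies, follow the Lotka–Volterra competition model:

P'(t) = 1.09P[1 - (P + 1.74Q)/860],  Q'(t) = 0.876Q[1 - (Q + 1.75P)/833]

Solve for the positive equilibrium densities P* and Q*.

P* ≈ 288, Q* ≈ 329

Setting both brackets to zero gives the nullclines P + 1.74Q = 860 and 1.75P + Q = 833.
Substituting Q = 833 - 1.75P into the first: P(1 - 1.74·1.75) = 860 - 1.74·833.
So P* = -589/-2.04 = 288, and then Q* = 833 - 1.75·288 = 329.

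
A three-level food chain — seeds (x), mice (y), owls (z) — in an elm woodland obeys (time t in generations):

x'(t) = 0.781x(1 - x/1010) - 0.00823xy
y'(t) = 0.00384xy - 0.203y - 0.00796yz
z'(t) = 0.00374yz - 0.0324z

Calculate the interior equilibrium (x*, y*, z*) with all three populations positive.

From dz/dt = 0: 0.00374y* = 0.0324, so y* = 8.66.
From dx/dt = 0: 0.781(1 - x*/1010) = 0.00823·8.66, giving x* = 1010·(1 - 0.0913) = 918.
From dy/dt = 0: 0.00384·918 - 0.203 = 0.00796z*, so z* = 3.32/0.00796 = 417.

x* ≈ 918, y* ≈ 8.66, z* ≈ 417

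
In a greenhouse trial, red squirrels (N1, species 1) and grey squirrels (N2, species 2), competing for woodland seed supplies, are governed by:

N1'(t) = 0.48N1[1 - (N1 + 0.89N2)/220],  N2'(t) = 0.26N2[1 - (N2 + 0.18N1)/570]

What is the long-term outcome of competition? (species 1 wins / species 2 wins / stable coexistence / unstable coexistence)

Compare the nullcline intercepts: K1/α12 = 220/0.89 = 247 < K2 = 570; K2/α21 = 570/0.18 = 3170 > K1 = 220.
Since the inequalities point opposite ways, species 2 can invade but species 1 cannot.

species 2 excludes species 1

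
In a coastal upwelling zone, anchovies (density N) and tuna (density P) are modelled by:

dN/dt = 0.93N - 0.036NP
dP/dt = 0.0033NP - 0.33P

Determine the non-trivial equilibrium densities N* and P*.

Set dP/dt = 0 with P > 0: 0.0033N - 0.33 = 0, so N* = 0.33/0.0033 = 100.
Set dN/dt = 0 with N > 0: 0.93 - 0.036P = 0, so P* = 0.93/0.036 = 25.8.

N* ≈ 100, P* ≈ 25.8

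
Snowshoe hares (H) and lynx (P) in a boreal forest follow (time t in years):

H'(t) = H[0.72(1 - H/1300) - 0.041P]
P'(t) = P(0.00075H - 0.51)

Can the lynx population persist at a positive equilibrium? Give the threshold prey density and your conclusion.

The predator equation gives dP/dt > 0 only when H > 0.51/0.00075 = 680.
Without the predator, H → K = 1300. Since 1300 > 680, the predator can invade and persist.

Threshold H = 680; K > 680, so yes, the predator persists.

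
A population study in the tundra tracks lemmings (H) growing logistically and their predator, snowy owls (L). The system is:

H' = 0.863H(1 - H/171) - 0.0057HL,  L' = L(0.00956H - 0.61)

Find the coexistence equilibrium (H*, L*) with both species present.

From dL/dt = 0 with L > 0: 0.00956H* = 0.61, so H* = 63.8.
Substitute into dH/dt = 0: 0.863(1 - 63.8/171) = 0.0057L*.
The bracket is 0.627, giving L* = 0.541/0.0057 = 94.9.

H* ≈ 63.8, L* ≈ 94.9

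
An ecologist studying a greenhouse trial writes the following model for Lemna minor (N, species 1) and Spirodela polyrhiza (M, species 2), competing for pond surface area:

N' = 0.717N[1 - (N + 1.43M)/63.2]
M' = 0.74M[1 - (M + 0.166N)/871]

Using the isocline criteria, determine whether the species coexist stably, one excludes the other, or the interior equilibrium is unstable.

Compare the nullcline intercepts: K1/α12 = 63.2/1.43 = 44.2 < K2 = 871; K2/α21 = 871/0.166 = 5250 > K1 = 63.2.
Since the inequalities point opposite ways, species 2 can invade but species 1 cannot.

species 2 excludes species 1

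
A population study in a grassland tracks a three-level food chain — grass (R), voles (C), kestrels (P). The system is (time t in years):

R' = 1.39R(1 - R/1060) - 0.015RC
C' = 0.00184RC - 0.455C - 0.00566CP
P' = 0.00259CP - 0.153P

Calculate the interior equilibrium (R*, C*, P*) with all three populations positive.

R* ≈ 384, C* ≈ 59.1, P* ≈ 44.5

From dP/dt = 0: 0.00259C* = 0.153, so C* = 59.1.
From dR/dt = 0: 1.39(1 - R*/1060) = 0.015·59.1, giving R* = 1060·(1 - 0.637) = 384.
From dC/dt = 0: 0.00184·384 - 0.455 = 0.00566P*, so P* = 0.252/0.00566 = 44.5.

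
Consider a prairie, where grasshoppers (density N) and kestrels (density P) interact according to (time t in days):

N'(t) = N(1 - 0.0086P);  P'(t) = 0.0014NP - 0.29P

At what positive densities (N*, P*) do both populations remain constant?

N* ≈ 207, P* ≈ 116

Set dP/dt = 0 with P > 0: 0.0014N - 0.29 = 0, so N* = 0.29/0.0014 = 207.
Set dN/dt = 0 with N > 0: 1 - 0.0086P = 0, so P* = 1/0.0086 = 116.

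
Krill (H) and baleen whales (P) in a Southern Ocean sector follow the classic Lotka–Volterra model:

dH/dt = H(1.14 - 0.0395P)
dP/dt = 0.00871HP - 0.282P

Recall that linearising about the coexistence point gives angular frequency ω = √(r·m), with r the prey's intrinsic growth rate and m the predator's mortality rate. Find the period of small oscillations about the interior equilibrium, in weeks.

Here r = 1.14 and m = 0.282, so r·m = 0.321.
ω = √0.321 = 0.567 per week, hence T = 2π/ω ≈ 11.1 weeks.

T ≈ 11.1 weeks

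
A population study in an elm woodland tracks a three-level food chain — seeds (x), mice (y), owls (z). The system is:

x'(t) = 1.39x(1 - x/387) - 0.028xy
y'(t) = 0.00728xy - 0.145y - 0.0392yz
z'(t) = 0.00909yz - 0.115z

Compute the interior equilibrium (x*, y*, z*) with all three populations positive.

x* ≈ 288, y* ≈ 12.7, z* ≈ 49.9

From dz/dt = 0: 0.00909y* = 0.115, so y* = 12.7.
From dx/dt = 0: 1.39(1 - x*/387) = 0.028·12.7, giving x* = 387·(1 - 0.255) = 288.
From dy/dt = 0: 0.00728·288 - 0.145 = 0.0392z*, so z* = 1.95/0.0392 = 49.9.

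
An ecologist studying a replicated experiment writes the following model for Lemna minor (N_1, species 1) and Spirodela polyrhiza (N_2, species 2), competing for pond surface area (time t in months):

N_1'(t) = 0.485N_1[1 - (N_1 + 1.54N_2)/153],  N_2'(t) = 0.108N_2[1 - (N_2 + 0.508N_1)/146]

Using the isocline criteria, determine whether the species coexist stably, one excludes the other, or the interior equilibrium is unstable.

species 2 excludes species 1

Compare the nullcline intercepts: K1/α12 = 153/1.54 = 99.4 < K2 = 146; K2/α21 = 146/0.508 = 287 > K1 = 153.
Since the inequalities point opposite ways, species 2 can invade but species 1 cannot.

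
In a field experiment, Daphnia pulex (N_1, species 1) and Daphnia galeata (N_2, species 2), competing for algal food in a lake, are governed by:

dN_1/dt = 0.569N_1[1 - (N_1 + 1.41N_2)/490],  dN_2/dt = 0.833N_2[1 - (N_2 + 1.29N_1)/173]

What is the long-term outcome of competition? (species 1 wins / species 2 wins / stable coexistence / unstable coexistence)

species 1 excludes species 2

Compare the nullcline intercepts: K1/α12 = 490/1.41 = 348 > K2 = 173; K2/α21 = 173/1.29 = 134 < K1 = 490.
Since the inequalities point opposite ways, species 1 can invade but species 2 cannot.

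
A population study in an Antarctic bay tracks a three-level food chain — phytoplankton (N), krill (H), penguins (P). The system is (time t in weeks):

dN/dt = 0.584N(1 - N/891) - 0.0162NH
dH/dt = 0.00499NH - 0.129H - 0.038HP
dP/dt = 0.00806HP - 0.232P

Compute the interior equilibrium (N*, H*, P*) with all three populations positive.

N* ≈ 180, H* ≈ 28.8, P* ≈ 20.2

From dP/dt = 0: 0.00806H* = 0.232, so H* = 28.8.
From dN/dt = 0: 0.584(1 - N*/891) = 0.0162·28.8, giving N* = 891·(1 - 0.798) = 180.
From dH/dt = 0: 0.00499·180 - 0.129 = 0.038P*, so P* = 0.767/0.038 = 20.2.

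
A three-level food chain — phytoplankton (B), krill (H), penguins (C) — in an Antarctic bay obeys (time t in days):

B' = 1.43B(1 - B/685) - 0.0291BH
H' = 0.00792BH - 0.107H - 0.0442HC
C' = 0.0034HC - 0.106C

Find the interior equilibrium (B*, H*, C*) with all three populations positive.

From dC/dt = 0: 0.0034H* = 0.106, so H* = 31.2.
From dB/dt = 0: 1.43(1 - B*/685) = 0.0291·31.2, giving B* = 685·(1 - 0.634) = 250.
From dH/dt = 0: 0.00792·250 - 0.107 = 0.0442C*, so C* = 1.88/0.0442 = 42.4.

B* ≈ 250, H* ≈ 31.2, C* ≈ 42.4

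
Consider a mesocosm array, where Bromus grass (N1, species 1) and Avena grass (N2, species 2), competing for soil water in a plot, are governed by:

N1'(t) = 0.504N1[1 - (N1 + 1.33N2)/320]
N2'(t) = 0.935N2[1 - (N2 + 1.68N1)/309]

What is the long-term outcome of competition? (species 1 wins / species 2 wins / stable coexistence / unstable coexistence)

Compare the nullcline intercepts: K1/α12 = 320/1.33 = 241 < K2 = 309; K2/α21 = 309/1.68 = 184 < K1 = 320.
Since both are reversed, neither can invade when rare; the interior point is a saddle.

unstable coexistence (outcome depends on initial conditions)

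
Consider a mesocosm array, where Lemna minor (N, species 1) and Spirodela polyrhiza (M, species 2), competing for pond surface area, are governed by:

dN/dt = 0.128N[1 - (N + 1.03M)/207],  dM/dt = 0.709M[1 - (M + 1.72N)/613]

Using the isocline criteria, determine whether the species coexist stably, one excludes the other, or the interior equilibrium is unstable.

species 2 excludes species 1

Compare the nullcline intercepts: K1/α12 = 207/1.03 = 201 < K2 = 613; K2/α21 = 613/1.72 = 356 > K1 = 207.
Since the inequalities point opposite ways, species 2 can invade but species 1 cannot.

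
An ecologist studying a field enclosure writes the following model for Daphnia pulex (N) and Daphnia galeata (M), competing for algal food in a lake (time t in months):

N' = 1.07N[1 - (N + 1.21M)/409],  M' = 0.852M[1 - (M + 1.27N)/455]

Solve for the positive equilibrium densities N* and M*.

N* ≈ 264, M* ≈ 120

Setting both brackets to zero gives the nullclines N + 1.21M = 409 and 1.27N + M = 455.
Substituting M = 455 - 1.27N into the first: N(1 - 1.21·1.27) = 409 - 1.21·455.
So N* = -142/-0.537 = 264, and then M* = 455 - 1.27·264 = 120.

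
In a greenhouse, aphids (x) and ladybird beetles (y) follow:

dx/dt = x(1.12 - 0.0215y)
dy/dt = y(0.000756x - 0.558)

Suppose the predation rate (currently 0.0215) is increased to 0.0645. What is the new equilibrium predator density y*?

At the interior fixed point, setting dx/dt = 0 with x > 0 fixes y* = (prey growth rate)/(xy coefficient) — independent of the other coefficients.
With the change, y* = 1.12/0.0645 = 17.4; it falls from 52.1.

y* ≈ 17.4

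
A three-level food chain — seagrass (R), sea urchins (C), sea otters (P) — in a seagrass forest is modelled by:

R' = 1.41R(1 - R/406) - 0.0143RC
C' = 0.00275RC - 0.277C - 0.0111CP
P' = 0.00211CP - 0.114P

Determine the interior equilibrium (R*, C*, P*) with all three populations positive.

From dP/dt = 0: 0.00211C* = 0.114, so C* = 54.
From dR/dt = 0: 1.41(1 - R*/406) = 0.0143·54, giving R* = 406·(1 - 0.548) = 184.
From dC/dt = 0: 0.00275·184 - 0.277 = 0.0111P*, so P* = 0.228/0.0111 = 20.5.

R* ≈ 184, C* ≈ 54, P* ≈ 20.5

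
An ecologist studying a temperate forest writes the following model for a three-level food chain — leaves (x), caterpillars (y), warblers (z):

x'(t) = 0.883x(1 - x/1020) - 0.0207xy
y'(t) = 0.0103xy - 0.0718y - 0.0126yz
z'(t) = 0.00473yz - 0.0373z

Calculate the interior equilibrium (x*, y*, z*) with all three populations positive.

From dz/dt = 0: 0.00473y* = 0.0373, so y* = 7.89.
From dx/dt = 0: 0.883(1 - x*/1020) = 0.0207·7.89, giving x* = 1020·(1 - 0.185) = 831.
From dy/dt = 0: 0.0103·831 - 0.0718 = 0.0126z*, so z* = 8.49/0.0126 = 674.

x* ≈ 831, y* ≈ 7.89, z* ≈ 674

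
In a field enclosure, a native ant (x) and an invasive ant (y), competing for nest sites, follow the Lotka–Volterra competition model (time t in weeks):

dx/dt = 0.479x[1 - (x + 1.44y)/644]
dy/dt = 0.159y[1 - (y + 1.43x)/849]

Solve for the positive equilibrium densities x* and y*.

Setting both brackets to zero gives the nullclines x + 1.44y = 644 and 1.43x + y = 849.
Substituting y = 849 - 1.43x into the first: x(1 - 1.44·1.43) = 644 - 1.44·849.
So x* = -579/-1.06 = 546, and then y* = 849 - 1.43·546 = 67.9.

x* ≈ 546, y* ≈ 67.9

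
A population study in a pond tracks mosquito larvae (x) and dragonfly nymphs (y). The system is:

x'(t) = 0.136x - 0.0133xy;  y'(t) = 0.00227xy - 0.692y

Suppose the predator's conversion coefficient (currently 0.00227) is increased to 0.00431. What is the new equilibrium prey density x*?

At the interior fixed point, setting dy/dt = 0 with y > 0 fixes x* = (predator death rate)/(xy coefficient) — independent of the other coefficients.
With the change, x* = 0.692/0.00431 = 161; it falls from 305.

x* ≈ 161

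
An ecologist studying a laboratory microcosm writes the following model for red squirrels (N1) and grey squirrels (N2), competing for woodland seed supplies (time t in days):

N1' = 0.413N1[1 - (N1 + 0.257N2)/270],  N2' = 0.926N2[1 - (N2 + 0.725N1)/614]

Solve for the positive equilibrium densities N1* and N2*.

Setting both brackets to zero gives the nullclines N1 + 0.257N2 = 270 and 0.725N1 + N2 = 614.
Substituting N2 = 614 - 0.725N1 into the first: N1(1 - 0.257·0.725) = 270 - 0.257·614.
So N1* = 112/0.814 = 138, and then N2* = 614 - 0.725·138 = 514.

N1* ≈ 138, N2* ≈ 514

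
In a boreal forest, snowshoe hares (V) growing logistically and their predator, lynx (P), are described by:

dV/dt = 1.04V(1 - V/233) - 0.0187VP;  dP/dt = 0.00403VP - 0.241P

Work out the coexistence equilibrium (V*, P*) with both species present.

V* ≈ 59.8, P* ≈ 41.3

From dP/dt = 0 with P > 0: 0.00403V* = 0.241, so V* = 59.8.
Substitute into dV/dt = 0: 1.04(1 - 59.8/233) = 0.0187P*.
The bracket is 0.743, giving P* = 0.773/0.0187 = 41.3.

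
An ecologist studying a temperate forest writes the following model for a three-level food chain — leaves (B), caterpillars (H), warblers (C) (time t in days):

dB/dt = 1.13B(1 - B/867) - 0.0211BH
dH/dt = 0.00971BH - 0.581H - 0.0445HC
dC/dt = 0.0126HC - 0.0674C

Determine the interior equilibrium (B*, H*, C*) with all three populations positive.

B* ≈ 780, H* ≈ 5.35, C* ≈ 157

From dC/dt = 0: 0.0126H* = 0.0674, so H* = 5.35.
From dB/dt = 0: 1.13(1 - B*/867) = 0.0211·5.35, giving B* = 867·(1 - 0.0999) = 780.
From dH/dt = 0: 0.00971·780 - 0.581 = 0.0445C*, so C* = 7/0.0445 = 157.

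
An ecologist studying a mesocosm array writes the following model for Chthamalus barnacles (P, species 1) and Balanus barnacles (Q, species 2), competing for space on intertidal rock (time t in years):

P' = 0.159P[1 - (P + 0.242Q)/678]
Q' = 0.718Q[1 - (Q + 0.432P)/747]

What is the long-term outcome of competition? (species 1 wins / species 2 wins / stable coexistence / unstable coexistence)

stable coexistence

Compare the nullcline intercepts: K1/α12 = 678/0.242 = 2800 > K2 = 747; K2/α21 = 747/0.432 = 1730 > K1 = 678.
Since both inequalities hold, each species can invade when rare, so the interior equilibrium is stable.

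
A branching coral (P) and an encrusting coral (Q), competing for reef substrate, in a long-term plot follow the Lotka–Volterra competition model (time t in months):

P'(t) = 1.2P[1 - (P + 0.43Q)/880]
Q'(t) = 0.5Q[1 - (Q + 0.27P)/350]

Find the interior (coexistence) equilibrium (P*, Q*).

P* ≈ 825, Q* ≈ 127

Setting both brackets to zero gives the nullclines P + 0.43Q = 880 and 0.27P + Q = 350.
Substituting Q = 350 - 0.27P into the first: P(1 - 0.43·0.27) = 880 - 0.43·350.
So P* = 730/0.884 = 825, and then Q* = 350 - 0.27·825 = 127.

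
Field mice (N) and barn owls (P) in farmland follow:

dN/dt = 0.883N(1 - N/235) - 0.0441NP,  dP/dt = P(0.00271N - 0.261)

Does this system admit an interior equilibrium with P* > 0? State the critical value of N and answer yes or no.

The predator equation gives dP/dt > 0 only when N > 0.261/0.00271 = 96.3.
Without the predator, N → K = 235. Since 235 > 96.3, the predator can invade and persist.

Threshold N = 96.3; K > 96.3, so yes, the predator persists.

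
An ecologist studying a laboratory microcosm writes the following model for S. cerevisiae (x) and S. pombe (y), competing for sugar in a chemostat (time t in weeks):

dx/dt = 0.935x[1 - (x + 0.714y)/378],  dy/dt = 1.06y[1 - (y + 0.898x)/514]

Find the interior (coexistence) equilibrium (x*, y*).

Setting both brackets to zero gives the nullclines x + 0.714y = 378 and 0.898x + y = 514.
Substituting y = 514 - 0.898x into the first: x(1 - 0.714·0.898) = 378 - 0.714·514.
So x* = 11/0.359 = 30.7, and then y* = 514 - 0.898·30.7 = 486.

x* ≈ 30.7, y* ≈ 486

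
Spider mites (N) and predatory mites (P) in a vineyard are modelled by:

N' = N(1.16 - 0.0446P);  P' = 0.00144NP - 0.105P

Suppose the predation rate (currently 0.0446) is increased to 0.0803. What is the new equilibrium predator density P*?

At the interior fixed point, setting dN/dt = 0 with N > 0 fixes P* = (prey growth rate)/(NP coefficient) — independent of the other coefficients.
With the change, P* = 1.16/0.0803 = 14.4; it falls from 26.

P* ≈ 14.4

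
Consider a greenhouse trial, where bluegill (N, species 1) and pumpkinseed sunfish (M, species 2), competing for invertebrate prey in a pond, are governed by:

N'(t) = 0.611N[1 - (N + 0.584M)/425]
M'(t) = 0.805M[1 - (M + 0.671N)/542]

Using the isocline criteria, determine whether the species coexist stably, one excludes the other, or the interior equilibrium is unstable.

stable coexistence

Compare the nullcline intercepts: K1/α12 = 425/0.584 = 728 > K2 = 542; K2/α21 = 542/0.671 = 808 > K1 = 425.
Since both inequalities hold, each species can invade when rare, so the interior equilibrium is stable.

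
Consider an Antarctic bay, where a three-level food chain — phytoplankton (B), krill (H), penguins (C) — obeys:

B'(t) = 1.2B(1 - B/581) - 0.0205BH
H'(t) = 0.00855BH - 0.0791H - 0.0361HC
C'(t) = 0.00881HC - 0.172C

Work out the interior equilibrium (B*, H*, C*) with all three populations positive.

B* ≈ 387, H* ≈ 19.5, C* ≈ 89.5

From dC/dt = 0: 0.00881H* = 0.172, so H* = 19.5.
From dB/dt = 0: 1.2(1 - B*/581) = 0.0205·19.5, giving B* = 581·(1 - 0.334) = 387.
From dH/dt = 0: 0.00855·387 - 0.0791 = 0.0361C*, so C* = 3.23/0.0361 = 89.5.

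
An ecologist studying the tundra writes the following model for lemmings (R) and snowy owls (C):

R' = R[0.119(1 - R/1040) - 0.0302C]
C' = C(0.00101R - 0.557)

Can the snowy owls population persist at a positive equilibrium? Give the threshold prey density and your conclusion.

The predator equation gives dC/dt > 0 only when R > 0.557/0.00101 = 551.
Without the predator, R → K = 1040. Since 1040 > 551, the predator can invade and persist.

Threshold R = 551; K > 551, so yes, the predator persists.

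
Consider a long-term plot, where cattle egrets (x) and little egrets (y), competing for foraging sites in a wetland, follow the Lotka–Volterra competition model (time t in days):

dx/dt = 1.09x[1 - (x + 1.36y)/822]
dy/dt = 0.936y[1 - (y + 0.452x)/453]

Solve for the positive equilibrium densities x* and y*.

x* ≈ 534, y* ≈ 211

Setting both brackets to zero gives the nullclines x + 1.36y = 822 and 0.452x + y = 453.
Substituting y = 453 - 0.452x into the first: x(1 - 1.36·0.452) = 822 - 1.36·453.
So x* = 206/0.385 = 534, and then y* = 453 - 0.452·534 = 211.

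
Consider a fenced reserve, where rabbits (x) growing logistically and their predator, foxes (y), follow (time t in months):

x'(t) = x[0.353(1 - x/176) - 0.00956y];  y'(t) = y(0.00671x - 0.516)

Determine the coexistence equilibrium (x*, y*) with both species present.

x* ≈ 76.9, y* ≈ 20.8

From dy/dt = 0 with y > 0: 0.00671x* = 0.516, so x* = 76.9.
Substitute into dx/dt = 0: 0.353(1 - 76.9/176) = 0.00956y*.
The bracket is 0.563, giving y* = 0.199/0.00956 = 20.8.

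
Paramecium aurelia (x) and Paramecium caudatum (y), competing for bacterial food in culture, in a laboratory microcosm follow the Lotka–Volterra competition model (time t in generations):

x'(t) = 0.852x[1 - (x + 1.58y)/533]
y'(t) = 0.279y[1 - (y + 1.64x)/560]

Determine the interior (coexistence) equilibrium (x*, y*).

Setting both brackets to zero gives the nullclines x + 1.58y = 533 and 1.64x + y = 560.
Substituting y = 560 - 1.64x into the first: x(1 - 1.58·1.64) = 533 - 1.58·560.
So x* = -352/-1.59 = 221, and then y* = 560 - 1.64·221 = 197.

x* ≈ 221, y* ≈ 197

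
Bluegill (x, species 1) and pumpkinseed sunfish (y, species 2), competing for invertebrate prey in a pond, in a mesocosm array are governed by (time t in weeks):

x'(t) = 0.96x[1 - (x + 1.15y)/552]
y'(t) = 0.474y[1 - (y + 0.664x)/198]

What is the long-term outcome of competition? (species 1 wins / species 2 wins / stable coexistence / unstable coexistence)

species 1 excludes species 2

Compare the nullcline intercepts: K1/α12 = 552/1.15 = 480 > K2 = 198; K2/α21 = 198/0.664 = 298 < K1 = 552.
Since the inequalities point opposite ways, species 1 can invade but species 2 cannot.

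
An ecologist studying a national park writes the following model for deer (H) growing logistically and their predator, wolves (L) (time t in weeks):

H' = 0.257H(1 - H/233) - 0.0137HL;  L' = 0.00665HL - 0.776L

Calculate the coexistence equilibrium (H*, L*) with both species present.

From dL/dt = 0 with L > 0: 0.00665H* = 0.776, so H* = 117.
Substitute into dH/dt = 0: 0.257(1 - 117/233) = 0.0137L*.
The bracket is 0.499, giving L* = 0.128/0.0137 = 9.36.

H* ≈ 117, L* ≈ 9.36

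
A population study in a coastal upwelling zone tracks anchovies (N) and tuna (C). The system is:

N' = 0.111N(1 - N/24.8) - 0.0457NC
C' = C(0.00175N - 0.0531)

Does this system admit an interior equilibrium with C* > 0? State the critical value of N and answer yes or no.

Threshold N = 30.3; K < 30.3, so no, the predator goes extinct.

The predator equation gives dC/dt > 0 only when N > 0.0531/0.00175 = 30.3.
Without the predator, N → K = 24.8. Since 24.8 < 30.3, the predator cannot invade.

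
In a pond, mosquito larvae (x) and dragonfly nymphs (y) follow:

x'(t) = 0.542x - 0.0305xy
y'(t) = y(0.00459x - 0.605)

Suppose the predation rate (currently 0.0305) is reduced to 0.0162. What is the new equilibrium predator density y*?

At the interior fixed point, setting dx/dt = 0 with x > 0 fixes y* = (prey growth rate)/(xy coefficient) — independent of the other coefficients.
With the change, y* = 0.542/0.0162 = 33.5; it rises from 17.8.

y* ≈ 33.5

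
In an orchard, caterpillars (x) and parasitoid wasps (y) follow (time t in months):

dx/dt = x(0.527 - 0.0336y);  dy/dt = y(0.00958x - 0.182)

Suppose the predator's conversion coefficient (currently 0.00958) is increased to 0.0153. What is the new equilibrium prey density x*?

At the interior fixed point, setting dy/dt = 0 with y > 0 fixes x* = (predator death rate)/(xy coefficient) — independent of the other coefficients.
With the change, x* = 0.182/0.0153 = 11.9; it falls from 19.

x* ≈ 11.9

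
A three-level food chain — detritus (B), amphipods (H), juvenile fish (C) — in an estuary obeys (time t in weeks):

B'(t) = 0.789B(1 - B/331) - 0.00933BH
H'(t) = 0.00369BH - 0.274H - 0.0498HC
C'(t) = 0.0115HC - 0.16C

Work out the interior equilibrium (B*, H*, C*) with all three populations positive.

B* ≈ 277, H* ≈ 13.9, C* ≈ 15

From dC/dt = 0: 0.0115H* = 0.16, so H* = 13.9.
From dB/dt = 0: 0.789(1 - B*/331) = 0.00933·13.9, giving B* = 331·(1 - 0.165) = 277.
From dH/dt = 0: 0.00369·277 - 0.274 = 0.0498C*, so C* = 0.746/0.0498 = 15.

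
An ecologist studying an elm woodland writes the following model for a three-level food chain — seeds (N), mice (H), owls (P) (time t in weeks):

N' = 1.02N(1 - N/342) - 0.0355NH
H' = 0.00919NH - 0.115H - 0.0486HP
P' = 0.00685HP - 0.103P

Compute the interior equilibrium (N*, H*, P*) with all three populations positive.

From dP/dt = 0: 0.00685H* = 0.103, so H* = 15.
From dN/dt = 0: 1.02(1 - N*/342) = 0.0355·15, giving N* = 342·(1 - 0.523) = 163.
From dH/dt = 0: 0.00919·163 - 0.115 = 0.0486P*, so P* = 1.38/0.0486 = 28.5.

N* ≈ 163, H* ≈ 15, P* ≈ 28.5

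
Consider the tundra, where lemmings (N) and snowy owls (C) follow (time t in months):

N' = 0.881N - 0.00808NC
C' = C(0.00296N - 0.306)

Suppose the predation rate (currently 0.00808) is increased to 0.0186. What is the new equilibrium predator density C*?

C* ≈ 47.4

At the interior fixed point, setting dN/dt = 0 with N > 0 fixes C* = (prey growth rate)/(NC coefficient) — independent of the other coefficients.
With the change, C* = 0.881/0.0186 = 47.4; it falls from 109.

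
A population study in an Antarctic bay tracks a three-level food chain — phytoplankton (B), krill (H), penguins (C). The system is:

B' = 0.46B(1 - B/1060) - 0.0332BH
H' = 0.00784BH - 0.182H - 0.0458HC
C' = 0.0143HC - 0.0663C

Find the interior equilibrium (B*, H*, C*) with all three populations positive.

From dC/dt = 0: 0.0143H* = 0.0663, so H* = 4.64.
From dB/dt = 0: 0.46(1 - B*/1060) = 0.0332·4.64, giving B* = 1060·(1 - 0.335) = 705.
From dH/dt = 0: 0.00784·705 - 0.182 = 0.0458C*, so C* = 5.35/0.0458 = 117.

B* ≈ 705, H* ≈ 4.64, C* ≈ 117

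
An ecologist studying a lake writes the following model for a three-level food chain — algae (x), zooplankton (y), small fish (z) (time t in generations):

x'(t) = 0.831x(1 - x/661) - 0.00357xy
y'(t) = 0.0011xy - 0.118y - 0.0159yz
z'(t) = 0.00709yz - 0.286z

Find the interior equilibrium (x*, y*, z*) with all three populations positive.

x* ≈ 546, y* ≈ 40.3, z* ≈ 30.4

From dz/dt = 0: 0.00709y* = 0.286, so y* = 40.3.
From dx/dt = 0: 0.831(1 - x*/661) = 0.00357·40.3, giving x* = 661·(1 - 0.173) = 546.
From dy/dt = 0: 0.0011·546 - 0.118 = 0.0159z*, so z* = 0.483/0.0159 = 30.4.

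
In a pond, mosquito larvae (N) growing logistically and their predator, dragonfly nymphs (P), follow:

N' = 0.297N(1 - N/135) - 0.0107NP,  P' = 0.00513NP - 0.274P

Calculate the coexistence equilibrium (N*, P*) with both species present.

From dP/dt = 0 with P > 0: 0.00513N* = 0.274, so N* = 53.4.
Substitute into dN/dt = 0: 0.297(1 - 53.4/135) = 0.0107P*.
The bracket is 0.604, giving P* = 0.179/0.0107 = 16.8.

N* ≈ 53.4, P* ≈ 16.8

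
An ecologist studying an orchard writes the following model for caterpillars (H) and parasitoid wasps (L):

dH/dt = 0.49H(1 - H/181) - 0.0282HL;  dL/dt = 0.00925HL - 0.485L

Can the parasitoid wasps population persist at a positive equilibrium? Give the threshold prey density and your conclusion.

Threshold H = 52.4; K > 52.4, so yes, the predator persists.

The predator equation gives dL/dt > 0 only when H > 0.485/0.00925 = 52.4.
Without the predator, H → K = 181. Since 181 > 52.4, the predator can invade and persist.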